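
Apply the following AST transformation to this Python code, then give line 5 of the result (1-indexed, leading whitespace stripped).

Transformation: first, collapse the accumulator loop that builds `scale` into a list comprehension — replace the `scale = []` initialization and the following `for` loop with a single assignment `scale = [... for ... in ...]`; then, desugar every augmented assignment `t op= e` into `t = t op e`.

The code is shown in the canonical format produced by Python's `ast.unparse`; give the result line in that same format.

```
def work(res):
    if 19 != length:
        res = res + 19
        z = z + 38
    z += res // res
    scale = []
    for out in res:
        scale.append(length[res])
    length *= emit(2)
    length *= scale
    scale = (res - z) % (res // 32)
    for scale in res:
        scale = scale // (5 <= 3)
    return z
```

z = z + res // res

Transformed code:
def work(res):
    if 19 != length:
        res = res + 19
        z = z + 38
    z = z + res // res
    scale = [length[res] for out in res]
    length = length * emit(2)
    length = length * scale
    scale = (res - z) % (res // 32)
    for scale in res:
        scale = scale // (5 <= 3)
    return z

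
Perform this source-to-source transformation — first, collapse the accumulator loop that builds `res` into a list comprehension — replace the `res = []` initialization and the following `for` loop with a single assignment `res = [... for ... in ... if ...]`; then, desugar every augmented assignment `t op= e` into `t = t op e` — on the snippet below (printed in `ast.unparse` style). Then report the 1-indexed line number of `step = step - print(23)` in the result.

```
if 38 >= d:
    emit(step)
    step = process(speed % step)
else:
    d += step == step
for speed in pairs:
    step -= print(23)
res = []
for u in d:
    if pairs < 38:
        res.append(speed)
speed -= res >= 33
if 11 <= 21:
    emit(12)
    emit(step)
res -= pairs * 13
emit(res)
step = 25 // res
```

7

Transformed code:
if 38 >= d:
    emit(step)
    step = process(speed % step)
else:
    d = d + (step == step)
for speed in pairs:
    step = step - print(23)
res = [speed for u in d if pairs < 38]
speed = speed - (res >= 33)
if 11 <= 21:
    emit(12)
    emit(step)
res = res - pairs * 13
emit(res)
step = 25 // res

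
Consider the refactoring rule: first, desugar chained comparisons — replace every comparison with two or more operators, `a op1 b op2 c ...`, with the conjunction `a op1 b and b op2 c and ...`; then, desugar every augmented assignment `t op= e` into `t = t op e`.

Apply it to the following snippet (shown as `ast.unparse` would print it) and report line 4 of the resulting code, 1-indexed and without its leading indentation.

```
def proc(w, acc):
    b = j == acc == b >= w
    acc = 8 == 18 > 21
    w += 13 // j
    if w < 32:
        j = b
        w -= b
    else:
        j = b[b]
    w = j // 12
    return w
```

w = w + 13 // j

Transformed code:
def proc(w, acc):
    b = j == acc and acc == b and (b >= w)
    acc = 8 == 18 and 18 > 21
    w = w + 13 // j
    if w < 32:
        j = b
        w = w - b
    else:
        j = b[b]
    w = j // 12
    return w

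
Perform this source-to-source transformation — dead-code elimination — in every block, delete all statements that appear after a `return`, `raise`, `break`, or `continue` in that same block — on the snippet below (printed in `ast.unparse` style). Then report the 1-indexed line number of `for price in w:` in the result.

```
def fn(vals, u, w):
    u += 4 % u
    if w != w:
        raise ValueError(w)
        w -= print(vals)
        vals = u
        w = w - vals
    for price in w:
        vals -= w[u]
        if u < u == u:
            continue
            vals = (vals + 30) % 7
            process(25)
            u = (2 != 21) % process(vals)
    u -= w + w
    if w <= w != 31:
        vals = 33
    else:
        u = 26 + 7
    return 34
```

5

Transformed code:
def fn(vals, u, w):
    u += 4 % u
    if w != w:
        raise ValueError(w)
    for price in w:
        vals -= w[u]
        if u < u == u:
            continue
    u -= w + w
    if w <= w != 31:
        vals = 33
    else:
        u = 26 + 7
    return 34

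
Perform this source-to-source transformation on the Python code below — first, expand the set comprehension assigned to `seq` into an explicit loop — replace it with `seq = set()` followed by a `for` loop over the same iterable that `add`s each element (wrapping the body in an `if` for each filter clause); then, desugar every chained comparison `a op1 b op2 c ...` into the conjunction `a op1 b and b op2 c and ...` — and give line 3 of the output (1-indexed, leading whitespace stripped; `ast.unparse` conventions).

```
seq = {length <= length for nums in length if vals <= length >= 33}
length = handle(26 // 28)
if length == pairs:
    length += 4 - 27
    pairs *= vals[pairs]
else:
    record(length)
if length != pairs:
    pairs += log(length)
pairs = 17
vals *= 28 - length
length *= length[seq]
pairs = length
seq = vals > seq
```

Transformed code:
seq = set()
for nums in length:
    if vals <= length and length >= 33:
        seq.add(length <= length)
length = handle(26 // 28)
if length == pairs:
    length += 4 - 27
    pairs *= vals[pairs]
else:
    record(length)
if length != pairs:
    pairs += log(length)
pairs = 17
vals *= 28 - length
length *= length[seq]
pairs = length
seq = vals > seq

if vals <= length and length >= 33:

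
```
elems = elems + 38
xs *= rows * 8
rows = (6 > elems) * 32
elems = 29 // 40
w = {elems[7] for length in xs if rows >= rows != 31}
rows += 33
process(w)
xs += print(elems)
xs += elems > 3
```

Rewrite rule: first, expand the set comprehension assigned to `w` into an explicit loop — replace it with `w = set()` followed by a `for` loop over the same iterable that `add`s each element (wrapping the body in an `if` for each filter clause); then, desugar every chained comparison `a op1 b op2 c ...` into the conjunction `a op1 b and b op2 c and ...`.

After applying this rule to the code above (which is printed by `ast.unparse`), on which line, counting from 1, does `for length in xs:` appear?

6

Transformed code:
elems = elems + 38
xs *= rows * 8
rows = (6 > elems) * 32
elems = 29 // 40
w = set()
for length in xs:
    if rows >= rows and rows != 31:
        w.add(elems[7])
rows += 33
process(w)
xs += print(elems)
xs += elems > 3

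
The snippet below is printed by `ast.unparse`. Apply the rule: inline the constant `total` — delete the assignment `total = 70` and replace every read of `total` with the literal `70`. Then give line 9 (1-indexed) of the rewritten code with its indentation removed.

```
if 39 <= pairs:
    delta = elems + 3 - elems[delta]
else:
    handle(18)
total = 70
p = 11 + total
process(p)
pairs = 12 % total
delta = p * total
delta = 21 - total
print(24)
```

delta = 21 - 70

Transformed code:
if 39 <= pairs:
    delta = elems + 3 - elems[delta]
else:
    handle(18)
p = 11 + 70
process(p)
pairs = 12 % 70
delta = p * 70
delta = 21 - 70
print(24)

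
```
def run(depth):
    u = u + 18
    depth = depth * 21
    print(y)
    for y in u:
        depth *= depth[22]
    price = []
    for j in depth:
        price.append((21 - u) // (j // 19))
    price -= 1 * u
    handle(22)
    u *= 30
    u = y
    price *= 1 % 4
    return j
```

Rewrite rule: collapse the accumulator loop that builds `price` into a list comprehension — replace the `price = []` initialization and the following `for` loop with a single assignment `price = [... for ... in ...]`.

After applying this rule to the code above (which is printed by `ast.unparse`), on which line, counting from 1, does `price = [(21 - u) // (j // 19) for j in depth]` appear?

Transformed code:
def run(depth):
    u = u + 18
    depth = depth * 21
    print(y)
    for y in u:
        depth *= depth[22]
    price = [(21 - u) // (j // 19) for j in depth]
    price -= 1 * u
    handle(22)
    u *= 30
    u = y
    price *= 1 % 4
    return j

7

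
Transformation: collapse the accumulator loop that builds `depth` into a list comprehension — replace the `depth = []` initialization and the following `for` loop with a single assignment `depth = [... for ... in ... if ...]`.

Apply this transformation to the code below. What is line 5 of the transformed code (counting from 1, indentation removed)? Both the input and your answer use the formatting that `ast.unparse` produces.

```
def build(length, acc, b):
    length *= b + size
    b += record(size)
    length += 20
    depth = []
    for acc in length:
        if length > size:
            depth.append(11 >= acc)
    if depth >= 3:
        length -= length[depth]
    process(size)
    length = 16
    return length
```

Transformed code:
def build(length, acc, b):
    length *= b + size
    b += record(size)
    length += 20
    depth = [11 >= acc for acc in length if length > size]
    if depth >= 3:
        length -= length[depth]
    process(size)
    length = 16
    return length

depth = [11 >= acc for acc in length if length > size]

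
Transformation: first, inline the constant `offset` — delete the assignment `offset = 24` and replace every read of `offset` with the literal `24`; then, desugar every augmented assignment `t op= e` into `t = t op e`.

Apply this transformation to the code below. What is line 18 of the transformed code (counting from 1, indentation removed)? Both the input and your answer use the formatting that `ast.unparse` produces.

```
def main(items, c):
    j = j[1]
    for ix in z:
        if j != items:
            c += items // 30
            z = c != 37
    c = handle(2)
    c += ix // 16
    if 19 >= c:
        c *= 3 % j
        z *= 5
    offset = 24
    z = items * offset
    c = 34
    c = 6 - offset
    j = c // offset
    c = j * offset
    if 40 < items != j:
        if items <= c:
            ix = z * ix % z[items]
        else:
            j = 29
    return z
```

if items <= c:

Transformed code:
def main(items, c):
    j = j[1]
    for ix in z:
        if j != items:
            c = c + items // 30
            z = c != 37
    c = handle(2)
    c = c + ix // 16
    if 19 >= c:
        c = c * (3 % j)
        z = z * 5
    z = items * 24
    c = 34
    c = 6 - 24
    j = c // 24
    c = j * 24
    if 40 < items != j:
        if items <= c:
            ix = z * ix % z[items]
        else:
            j = 29
    return z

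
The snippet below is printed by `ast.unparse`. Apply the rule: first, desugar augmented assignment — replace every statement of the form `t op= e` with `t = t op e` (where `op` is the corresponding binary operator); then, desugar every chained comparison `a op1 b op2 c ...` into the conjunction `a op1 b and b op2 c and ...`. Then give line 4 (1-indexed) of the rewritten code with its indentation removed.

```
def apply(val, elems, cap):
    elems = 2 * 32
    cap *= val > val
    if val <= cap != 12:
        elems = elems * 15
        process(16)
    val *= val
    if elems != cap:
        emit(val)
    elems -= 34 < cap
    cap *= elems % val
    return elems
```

if val <= cap and cap != 12:

Transformed code:
def apply(val, elems, cap):
    elems = 2 * 32
    cap = cap * (val > val)
    if val <= cap and cap != 12:
        elems = elems * 15
        process(16)
    val = val * val
    if elems != cap:
        emit(val)
    elems = elems - (34 < cap)
    cap = cap * (elems % val)
    return elems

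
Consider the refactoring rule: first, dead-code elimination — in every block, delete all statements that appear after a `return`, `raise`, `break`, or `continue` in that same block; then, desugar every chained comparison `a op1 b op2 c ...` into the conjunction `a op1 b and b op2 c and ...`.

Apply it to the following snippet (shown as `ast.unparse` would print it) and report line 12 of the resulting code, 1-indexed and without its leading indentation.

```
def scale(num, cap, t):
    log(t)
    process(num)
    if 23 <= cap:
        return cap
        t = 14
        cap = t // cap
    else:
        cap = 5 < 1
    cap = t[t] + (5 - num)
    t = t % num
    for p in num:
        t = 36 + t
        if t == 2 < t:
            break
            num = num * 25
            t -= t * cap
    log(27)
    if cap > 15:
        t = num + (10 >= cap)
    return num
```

if t == 2 and 2 < t:

Transformed code:
def scale(num, cap, t):
    log(t)
    process(num)
    if 23 <= cap:
        return cap
    else:
        cap = 5 < 1
    cap = t[t] + (5 - num)
    t = t % num
    for p in num:
        t = 36 + t
        if t == 2 and 2 < t:
            break
    log(27)
    if cap > 15:
        t = num + (10 >= cap)
    return num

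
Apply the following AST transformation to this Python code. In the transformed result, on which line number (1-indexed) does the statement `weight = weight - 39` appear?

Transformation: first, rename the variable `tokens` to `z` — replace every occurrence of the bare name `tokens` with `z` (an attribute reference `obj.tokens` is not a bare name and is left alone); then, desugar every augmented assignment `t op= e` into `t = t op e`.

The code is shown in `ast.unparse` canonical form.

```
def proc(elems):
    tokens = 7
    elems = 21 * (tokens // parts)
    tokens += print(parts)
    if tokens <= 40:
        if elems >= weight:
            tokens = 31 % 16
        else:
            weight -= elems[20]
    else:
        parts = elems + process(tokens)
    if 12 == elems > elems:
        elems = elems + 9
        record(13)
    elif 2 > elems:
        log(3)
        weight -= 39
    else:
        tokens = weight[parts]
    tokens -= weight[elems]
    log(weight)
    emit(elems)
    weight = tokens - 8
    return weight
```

17

Transformed code:
def proc(elems):
    z = 7
    elems = 21 * (z // parts)
    z = z + print(parts)
    if z <= 40:
        if elems >= weight:
            z = 31 % 16
        else:
            weight = weight - elems[20]
    else:
        parts = elems + process(z)
    if 12 == elems > elems:
        elems = elems + 9
        record(13)
    elif 2 > elems:
        log(3)
        weight = weight - 39
    else:
        z = weight[parts]
    z = z - weight[elems]
    log(weight)
    emit(elems)
    weight = z - 8
    return weight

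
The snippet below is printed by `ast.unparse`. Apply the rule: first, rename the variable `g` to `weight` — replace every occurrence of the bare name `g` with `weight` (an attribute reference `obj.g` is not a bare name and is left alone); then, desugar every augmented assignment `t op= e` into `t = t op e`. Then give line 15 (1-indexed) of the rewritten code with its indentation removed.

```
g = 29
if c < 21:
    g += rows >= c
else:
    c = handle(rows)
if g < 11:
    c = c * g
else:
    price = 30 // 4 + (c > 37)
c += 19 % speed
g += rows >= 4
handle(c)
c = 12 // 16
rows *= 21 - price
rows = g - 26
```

Transformed code:
weight = 29
if c < 21:
    weight = weight + (rows >= c)
else:
    c = handle(rows)
if weight < 11:
    c = c * weight
else:
    price = 30 // 4 + (c > 37)
c = c + 19 % speed
weight = weight + (rows >= 4)
handle(c)
c = 12 // 16
rows = rows * (21 - price)
rows = weight - 26

rows = weight - 26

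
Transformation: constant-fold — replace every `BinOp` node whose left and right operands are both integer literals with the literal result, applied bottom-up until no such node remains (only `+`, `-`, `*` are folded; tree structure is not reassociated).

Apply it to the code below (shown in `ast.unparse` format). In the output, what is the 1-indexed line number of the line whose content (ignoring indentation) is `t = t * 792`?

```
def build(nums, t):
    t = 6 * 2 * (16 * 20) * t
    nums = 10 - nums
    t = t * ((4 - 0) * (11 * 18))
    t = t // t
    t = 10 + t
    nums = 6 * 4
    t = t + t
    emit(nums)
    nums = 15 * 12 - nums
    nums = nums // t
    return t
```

4

Transformed code:
def build(nums, t):
    t = 3840 * t
    nums = 10 - nums
    t = t * 792
    t = t // t
    t = 10 + t
    nums = 24
    t = t + t
    emit(nums)
    nums = 180 - nums
    nums = nums // t
    return t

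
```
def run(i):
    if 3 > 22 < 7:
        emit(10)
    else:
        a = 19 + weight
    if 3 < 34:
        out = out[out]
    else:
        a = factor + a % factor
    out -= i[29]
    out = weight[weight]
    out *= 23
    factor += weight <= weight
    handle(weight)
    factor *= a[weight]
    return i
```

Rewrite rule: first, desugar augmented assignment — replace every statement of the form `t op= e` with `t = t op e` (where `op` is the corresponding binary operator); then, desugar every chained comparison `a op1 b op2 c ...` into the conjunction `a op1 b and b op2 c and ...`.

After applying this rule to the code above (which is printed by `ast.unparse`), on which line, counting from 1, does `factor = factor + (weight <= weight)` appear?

13

Transformed code:
def run(i):
    if 3 > 22 and 22 < 7:
        emit(10)
    else:
        a = 19 + weight
    if 3 < 34:
        out = out[out]
    else:
        a = factor + a % factor
    out = out - i[29]
    out = weight[weight]
    out = out * 23
    factor = factor + (weight <= weight)
    handle(weight)
    factor = factor * a[weight]
    return i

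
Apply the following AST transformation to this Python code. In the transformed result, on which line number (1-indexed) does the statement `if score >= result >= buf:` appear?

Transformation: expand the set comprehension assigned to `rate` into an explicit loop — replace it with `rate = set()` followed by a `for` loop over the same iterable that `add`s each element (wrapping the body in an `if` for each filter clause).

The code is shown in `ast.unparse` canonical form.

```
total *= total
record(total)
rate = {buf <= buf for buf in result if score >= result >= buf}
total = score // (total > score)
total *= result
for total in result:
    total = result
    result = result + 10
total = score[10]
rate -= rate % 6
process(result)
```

5

Transformed code:
total *= total
record(total)
rate = set()
for buf in result:
    if score >= result >= buf:
        rate.add(buf <= buf)
total = score // (total > score)
total *= result
for total in result:
    total = result
    result = result + 10
total = score[10]
rate -= rate % 6
process(result)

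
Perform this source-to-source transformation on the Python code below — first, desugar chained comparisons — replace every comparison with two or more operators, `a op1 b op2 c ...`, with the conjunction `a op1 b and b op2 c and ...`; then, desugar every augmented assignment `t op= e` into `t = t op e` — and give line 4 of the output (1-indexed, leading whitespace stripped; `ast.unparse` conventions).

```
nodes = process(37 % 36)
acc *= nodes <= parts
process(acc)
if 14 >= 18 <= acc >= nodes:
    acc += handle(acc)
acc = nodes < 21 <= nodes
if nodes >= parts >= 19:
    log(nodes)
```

Transformed code:
nodes = process(37 % 36)
acc = acc * (nodes <= parts)
process(acc)
if 14 >= 18 and 18 <= acc and (acc >= nodes):
    acc = acc + handle(acc)
acc = nodes < 21 and 21 <= nodes
if nodes >= parts and parts >= 19:
    log(nodes)

if 14 >= 18 and 18 <= acc and (acc >= nodes):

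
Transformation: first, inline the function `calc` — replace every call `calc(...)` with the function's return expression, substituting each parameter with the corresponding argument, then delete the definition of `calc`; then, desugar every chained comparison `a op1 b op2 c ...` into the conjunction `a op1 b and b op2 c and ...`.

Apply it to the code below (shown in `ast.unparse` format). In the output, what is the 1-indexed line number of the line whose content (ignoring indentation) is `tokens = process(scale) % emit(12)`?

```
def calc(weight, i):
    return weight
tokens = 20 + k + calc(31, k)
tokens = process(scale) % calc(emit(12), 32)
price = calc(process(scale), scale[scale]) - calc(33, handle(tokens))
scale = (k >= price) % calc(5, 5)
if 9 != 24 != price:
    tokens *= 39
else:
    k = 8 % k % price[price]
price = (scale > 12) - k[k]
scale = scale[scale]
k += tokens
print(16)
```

2

Transformed code:
tokens = 20 + k + 31
tokens = process(scale) % emit(12)
price = process(scale) - 33
scale = (k >= price) % 5
if 9 != 24 and 24 != price:
    tokens *= 39
else:
    k = 8 % k % price[price]
price = (scale > 12) - k[k]
scale = scale[scale]
k += tokens
print(16)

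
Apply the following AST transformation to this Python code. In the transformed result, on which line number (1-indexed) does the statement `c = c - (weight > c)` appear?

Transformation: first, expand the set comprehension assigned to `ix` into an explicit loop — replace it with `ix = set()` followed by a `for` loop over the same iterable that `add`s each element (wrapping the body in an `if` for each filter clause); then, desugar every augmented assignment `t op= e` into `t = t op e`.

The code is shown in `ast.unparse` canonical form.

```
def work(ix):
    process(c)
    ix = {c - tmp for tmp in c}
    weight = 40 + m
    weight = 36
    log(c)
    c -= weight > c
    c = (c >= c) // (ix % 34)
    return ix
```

9

Transformed code:
def work(ix):
    process(c)
    ix = set()
    for tmp in c:
        ix.add(c - tmp)
    weight = 40 + m
    weight = 36
    log(c)
    c = c - (weight > c)
    c = (c >= c) // (ix % 34)
    return ix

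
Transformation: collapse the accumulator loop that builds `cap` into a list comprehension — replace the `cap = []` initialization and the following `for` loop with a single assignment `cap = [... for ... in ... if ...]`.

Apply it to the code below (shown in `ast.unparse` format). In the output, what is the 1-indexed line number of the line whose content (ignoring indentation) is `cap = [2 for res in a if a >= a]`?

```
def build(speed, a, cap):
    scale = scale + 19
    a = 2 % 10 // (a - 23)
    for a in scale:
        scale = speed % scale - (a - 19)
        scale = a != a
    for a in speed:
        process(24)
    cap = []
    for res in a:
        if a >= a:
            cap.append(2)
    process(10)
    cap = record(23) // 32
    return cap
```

Transformed code:
def build(speed, a, cap):
    scale = scale + 19
    a = 2 % 10 // (a - 23)
    for a in scale:
        scale = speed % scale - (a - 19)
        scale = a != a
    for a in speed:
        process(24)
    cap = [2 for res in a if a >= a]
    process(10)
    cap = record(23) // 32
    return cap

9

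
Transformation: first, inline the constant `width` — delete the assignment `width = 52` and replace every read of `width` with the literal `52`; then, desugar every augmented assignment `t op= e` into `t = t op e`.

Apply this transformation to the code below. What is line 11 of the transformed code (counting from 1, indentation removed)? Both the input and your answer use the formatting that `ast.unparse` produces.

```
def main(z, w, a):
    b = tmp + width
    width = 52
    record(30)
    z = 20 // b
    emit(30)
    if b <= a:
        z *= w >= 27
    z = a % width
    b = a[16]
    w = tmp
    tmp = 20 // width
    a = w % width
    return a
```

Transformed code:
def main(z, w, a):
    b = tmp + 52
    record(30)
    z = 20 // b
    emit(30)
    if b <= a:
        z = z * (w >= 27)
    z = a % 52
    b = a[16]
    w = tmp
    tmp = 20 // 52
    a = w % 52
    return a

tmp = 20 // 52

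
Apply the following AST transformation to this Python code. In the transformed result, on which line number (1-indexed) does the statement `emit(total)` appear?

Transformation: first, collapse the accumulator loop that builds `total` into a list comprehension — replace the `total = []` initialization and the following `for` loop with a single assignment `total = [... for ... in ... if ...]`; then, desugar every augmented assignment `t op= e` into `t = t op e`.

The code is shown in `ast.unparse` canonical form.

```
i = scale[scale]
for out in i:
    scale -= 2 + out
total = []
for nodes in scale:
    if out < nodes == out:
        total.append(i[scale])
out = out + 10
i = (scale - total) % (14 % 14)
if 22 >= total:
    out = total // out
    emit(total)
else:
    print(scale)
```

Transformed code:
i = scale[scale]
for out in i:
    scale = scale - (2 + out)
total = [i[scale] for nodes in scale if out < nodes == out]
out = out + 10
i = (scale - total) % (14 % 14)
if 22 >= total:
    out = total // out
    emit(total)
else:
    print(scale)

9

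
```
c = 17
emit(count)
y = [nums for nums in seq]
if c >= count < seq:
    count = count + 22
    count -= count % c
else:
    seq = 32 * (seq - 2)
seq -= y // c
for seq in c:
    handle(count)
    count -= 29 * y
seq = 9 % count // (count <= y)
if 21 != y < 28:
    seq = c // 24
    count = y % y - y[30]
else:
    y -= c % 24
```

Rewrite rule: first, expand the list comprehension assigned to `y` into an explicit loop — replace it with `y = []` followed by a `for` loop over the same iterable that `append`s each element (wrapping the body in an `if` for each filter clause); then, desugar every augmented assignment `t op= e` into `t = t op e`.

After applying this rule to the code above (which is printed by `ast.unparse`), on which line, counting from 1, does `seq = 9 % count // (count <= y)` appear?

Transformed code:
c = 17
emit(count)
y = []
for nums in seq:
    y.append(nums)
if c >= count < seq:
    count = count + 22
    count = count - count % c
else:
    seq = 32 * (seq - 2)
seq = seq - y // c
for seq in c:
    handle(count)
    count = count - 29 * y
seq = 9 % count // (count <= y)
if 21 != y < 28:
    seq = c // 24
    count = y % y - y[30]
else:
    y = y - c % 24

15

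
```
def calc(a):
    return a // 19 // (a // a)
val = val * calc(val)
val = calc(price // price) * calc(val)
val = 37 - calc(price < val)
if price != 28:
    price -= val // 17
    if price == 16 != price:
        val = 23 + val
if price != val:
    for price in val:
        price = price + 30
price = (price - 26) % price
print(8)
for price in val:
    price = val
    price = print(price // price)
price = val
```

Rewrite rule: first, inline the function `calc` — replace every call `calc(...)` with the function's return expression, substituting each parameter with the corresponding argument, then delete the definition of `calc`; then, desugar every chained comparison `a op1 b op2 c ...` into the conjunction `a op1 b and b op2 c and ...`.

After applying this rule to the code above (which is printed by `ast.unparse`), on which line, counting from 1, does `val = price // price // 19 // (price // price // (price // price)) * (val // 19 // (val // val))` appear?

2

Transformed code:
val = val * (val // 19 // (val // val))
val = price // price // 19 // (price // price // (price // price)) * (val // 19 // (val // val))
val = 37 - (price < val) // 19 // ((price < val) // (price < val))
if price != 28:
    price -= val // 17
    if price == 16 and 16 != price:
        val = 23 + val
if price != val:
    for price in val:
        price = price + 30
price = (price - 26) % price
print(8)
for price in val:
    price = val
    price = print(price // price)
price = val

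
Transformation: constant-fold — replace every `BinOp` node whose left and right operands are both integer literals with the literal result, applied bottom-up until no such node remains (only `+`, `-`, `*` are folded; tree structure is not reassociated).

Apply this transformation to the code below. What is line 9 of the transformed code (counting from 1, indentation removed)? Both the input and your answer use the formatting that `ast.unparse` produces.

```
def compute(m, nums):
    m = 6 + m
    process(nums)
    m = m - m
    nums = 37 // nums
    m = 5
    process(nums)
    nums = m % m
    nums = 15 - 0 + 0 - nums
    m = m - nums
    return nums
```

nums = 15 - nums

Transformed code:
def compute(m, nums):
    m = 6 + m
    process(nums)
    m = m - m
    nums = 37 // nums
    m = 5
    process(nums)
    nums = m % m
    nums = 15 - nums
    m = m - nums
    return nums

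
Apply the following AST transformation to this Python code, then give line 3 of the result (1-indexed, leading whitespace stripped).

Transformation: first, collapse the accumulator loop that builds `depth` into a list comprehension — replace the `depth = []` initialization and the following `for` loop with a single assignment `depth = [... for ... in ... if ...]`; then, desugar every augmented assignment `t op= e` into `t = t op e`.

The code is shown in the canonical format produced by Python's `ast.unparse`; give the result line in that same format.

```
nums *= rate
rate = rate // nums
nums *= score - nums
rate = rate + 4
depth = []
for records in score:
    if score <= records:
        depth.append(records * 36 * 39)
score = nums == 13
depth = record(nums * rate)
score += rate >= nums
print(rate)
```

nums = nums * (score - nums)

Transformed code:
nums = nums * rate
rate = rate // nums
nums = nums * (score - nums)
rate = rate + 4
depth = [records * 36 * 39 for records in score if score <= records]
score = nums == 13
depth = record(nums * rate)
score = score + (rate >= nums)
print(rate)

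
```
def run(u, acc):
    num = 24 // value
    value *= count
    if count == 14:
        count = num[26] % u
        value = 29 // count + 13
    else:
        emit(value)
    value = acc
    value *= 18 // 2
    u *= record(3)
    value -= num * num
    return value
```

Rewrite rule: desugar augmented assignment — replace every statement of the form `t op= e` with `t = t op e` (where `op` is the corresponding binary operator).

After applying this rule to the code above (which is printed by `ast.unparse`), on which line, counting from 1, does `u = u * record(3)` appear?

Transformed code:
def run(u, acc):
    num = 24 // value
    value = value * count
    if count == 14:
        count = num[26] % u
        value = 29 // count + 13
    else:
        emit(value)
    value = acc
    value = value * (18 // 2)
    u = u * record(3)
    value = value - num * num
    return value

11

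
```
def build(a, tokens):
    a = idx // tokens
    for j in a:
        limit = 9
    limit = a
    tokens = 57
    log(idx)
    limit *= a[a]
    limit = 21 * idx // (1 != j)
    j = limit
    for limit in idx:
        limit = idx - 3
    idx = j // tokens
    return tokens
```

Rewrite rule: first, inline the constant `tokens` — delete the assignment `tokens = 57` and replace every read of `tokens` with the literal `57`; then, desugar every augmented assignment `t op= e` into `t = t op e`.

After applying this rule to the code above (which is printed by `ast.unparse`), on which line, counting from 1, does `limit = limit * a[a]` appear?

Transformed code:
def build(a, tokens):
    a = idx // 57
    for j in a:
        limit = 9
    limit = a
    log(idx)
    limit = limit * a[a]
    limit = 21 * idx // (1 != j)
    j = limit
    for limit in idx:
        limit = idx - 3
    idx = j // 57
    return 57

7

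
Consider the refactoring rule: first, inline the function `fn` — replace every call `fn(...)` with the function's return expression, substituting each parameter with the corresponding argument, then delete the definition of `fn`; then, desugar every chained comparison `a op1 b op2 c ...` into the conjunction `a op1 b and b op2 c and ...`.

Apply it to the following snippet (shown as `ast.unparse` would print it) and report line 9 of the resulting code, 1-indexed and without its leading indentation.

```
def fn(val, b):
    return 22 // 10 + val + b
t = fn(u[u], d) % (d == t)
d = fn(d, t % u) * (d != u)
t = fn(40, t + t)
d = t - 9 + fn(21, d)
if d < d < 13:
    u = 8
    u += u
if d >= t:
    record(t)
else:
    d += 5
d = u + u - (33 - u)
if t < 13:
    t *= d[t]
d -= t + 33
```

record(t)

Transformed code:
t = (22 // 10 + u[u] + d) % (d == t)
d = (22 // 10 + d + t % u) * (d != u)
t = 22 // 10 + 40 + (t + t)
d = t - 9 + (22 // 10 + 21 + d)
if d < d and d < 13:
    u = 8
    u += u
if d >= t:
    record(t)
else:
    d += 5
d = u + u - (33 - u)
if t < 13:
    t *= d[t]
d -= t + 33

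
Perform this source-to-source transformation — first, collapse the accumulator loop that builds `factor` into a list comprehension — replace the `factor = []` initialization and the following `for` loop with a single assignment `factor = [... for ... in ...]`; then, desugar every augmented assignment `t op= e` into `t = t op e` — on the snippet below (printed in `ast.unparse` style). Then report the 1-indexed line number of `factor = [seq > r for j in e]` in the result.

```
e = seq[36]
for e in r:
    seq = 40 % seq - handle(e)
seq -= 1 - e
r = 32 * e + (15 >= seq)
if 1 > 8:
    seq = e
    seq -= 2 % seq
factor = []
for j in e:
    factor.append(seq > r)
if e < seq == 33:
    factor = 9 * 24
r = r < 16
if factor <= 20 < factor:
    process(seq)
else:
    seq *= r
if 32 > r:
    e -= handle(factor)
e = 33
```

Transformed code:
e = seq[36]
for e in r:
    seq = 40 % seq - handle(e)
seq = seq - (1 - e)
r = 32 * e + (15 >= seq)
if 1 > 8:
    seq = e
    seq = seq - 2 % seq
factor = [seq > r for j in e]
if e < seq == 33:
    factor = 9 * 24
r = r < 16
if factor <= 20 < factor:
    process(seq)
else:
    seq = seq * r
if 32 > r:
    e = e - handle(factor)
e = 33

9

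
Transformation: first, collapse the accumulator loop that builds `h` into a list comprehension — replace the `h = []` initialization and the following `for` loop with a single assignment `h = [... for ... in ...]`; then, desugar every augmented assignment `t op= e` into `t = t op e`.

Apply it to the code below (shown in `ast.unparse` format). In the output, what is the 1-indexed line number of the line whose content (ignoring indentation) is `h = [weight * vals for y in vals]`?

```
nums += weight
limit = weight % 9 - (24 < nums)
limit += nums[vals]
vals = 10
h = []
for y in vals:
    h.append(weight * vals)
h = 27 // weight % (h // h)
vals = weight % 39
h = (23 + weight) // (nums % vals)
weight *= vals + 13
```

Transformed code:
nums = nums + weight
limit = weight % 9 - (24 < nums)
limit = limit + nums[vals]
vals = 10
h = [weight * vals for y in vals]
h = 27 // weight % (h // h)
vals = weight % 39
h = (23 + weight) // (nums % vals)
weight = weight * (vals + 13)

5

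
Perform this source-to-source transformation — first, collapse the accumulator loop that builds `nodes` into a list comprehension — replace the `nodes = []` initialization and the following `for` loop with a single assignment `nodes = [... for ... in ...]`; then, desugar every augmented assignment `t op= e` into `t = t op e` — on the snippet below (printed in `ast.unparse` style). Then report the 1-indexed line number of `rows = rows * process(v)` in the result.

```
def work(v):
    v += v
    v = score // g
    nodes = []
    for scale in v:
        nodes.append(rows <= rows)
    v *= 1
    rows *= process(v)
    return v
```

6

Transformed code:
def work(v):
    v = v + v
    v = score // g
    nodes = [rows <= rows for scale in v]
    v = v * 1
    rows = rows * process(v)
    return v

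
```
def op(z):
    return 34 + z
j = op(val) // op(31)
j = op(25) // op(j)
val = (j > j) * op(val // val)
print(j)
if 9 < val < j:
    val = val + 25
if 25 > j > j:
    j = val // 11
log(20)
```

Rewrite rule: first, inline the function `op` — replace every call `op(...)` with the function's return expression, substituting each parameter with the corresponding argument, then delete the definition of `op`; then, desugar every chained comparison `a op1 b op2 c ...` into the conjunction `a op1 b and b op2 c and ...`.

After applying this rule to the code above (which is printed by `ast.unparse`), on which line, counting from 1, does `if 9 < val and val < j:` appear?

Transformed code:
j = (34 + val) // (34 + 31)
j = (34 + 25) // (34 + j)
val = (j > j) * (34 + val // val)
print(j)
if 9 < val and val < j:
    val = val + 25
if 25 > j and j > j:
    j = val // 11
log(20)

5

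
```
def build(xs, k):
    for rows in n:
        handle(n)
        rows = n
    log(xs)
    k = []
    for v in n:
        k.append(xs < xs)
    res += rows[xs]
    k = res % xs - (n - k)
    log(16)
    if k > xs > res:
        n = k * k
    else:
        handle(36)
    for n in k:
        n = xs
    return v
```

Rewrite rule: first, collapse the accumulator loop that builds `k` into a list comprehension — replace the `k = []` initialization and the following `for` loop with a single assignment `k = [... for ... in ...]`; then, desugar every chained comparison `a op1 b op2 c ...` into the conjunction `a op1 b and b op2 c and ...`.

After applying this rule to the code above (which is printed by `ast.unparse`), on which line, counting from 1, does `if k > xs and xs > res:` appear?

Transformed code:
def build(xs, k):
    for rows in n:
        handle(n)
        rows = n
    log(xs)
    k = [xs < xs for v in n]
    res += rows[xs]
    k = res % xs - (n - k)
    log(16)
    if k > xs and xs > res:
        n = k * k
    else:
        handle(36)
    for n in k:
        n = xs
    return v

10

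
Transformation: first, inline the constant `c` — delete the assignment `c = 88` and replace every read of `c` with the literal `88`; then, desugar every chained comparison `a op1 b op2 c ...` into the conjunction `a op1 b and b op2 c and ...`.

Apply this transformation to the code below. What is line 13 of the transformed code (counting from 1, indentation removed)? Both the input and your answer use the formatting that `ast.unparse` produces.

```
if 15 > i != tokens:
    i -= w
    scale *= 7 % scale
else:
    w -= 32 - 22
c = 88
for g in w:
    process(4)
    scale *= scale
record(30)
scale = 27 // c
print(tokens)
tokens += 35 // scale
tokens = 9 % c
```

tokens = 9 % 88

Transformed code:
if 15 > i and i != tokens:
    i -= w
    scale *= 7 % scale
else:
    w -= 32 - 22
for g in w:
    process(4)
    scale *= scale
record(30)
scale = 27 // 88
print(tokens)
tokens += 35 // scale
tokens = 9 % 88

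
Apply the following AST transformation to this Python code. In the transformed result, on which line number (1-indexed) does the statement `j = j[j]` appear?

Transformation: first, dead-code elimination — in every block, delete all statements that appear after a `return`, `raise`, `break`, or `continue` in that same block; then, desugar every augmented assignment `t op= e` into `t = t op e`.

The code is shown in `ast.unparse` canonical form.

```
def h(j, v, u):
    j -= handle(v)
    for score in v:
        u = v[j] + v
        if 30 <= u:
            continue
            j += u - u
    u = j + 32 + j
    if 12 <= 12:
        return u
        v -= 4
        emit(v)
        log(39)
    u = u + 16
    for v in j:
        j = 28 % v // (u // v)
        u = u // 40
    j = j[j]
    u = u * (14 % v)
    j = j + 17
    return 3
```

14

Transformed code:
def h(j, v, u):
    j = j - handle(v)
    for score in v:
        u = v[j] + v
        if 30 <= u:
            continue
    u = j + 32 + j
    if 12 <= 12:
        return u
    u = u + 16
    for v in j:
        j = 28 % v // (u // v)
        u = u // 40
    j = j[j]
    u = u * (14 % v)
    j = j + 17
    return 3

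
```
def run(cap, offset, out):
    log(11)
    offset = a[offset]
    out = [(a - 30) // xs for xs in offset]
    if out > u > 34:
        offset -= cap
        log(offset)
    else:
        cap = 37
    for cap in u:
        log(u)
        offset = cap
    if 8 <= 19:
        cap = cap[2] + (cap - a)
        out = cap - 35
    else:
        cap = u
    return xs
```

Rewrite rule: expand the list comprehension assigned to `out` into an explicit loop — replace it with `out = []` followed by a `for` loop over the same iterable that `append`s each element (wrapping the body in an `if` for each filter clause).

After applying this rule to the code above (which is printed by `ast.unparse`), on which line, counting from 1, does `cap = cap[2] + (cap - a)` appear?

Transformed code:
def run(cap, offset, out):
    log(11)
    offset = a[offset]
    out = []
    for xs in offset:
        out.append((a - 30) // xs)
    if out > u > 34:
        offset -= cap
        log(offset)
    else:
        cap = 37
    for cap in u:
        log(u)
        offset = cap
    if 8 <= 19:
        cap = cap[2] + (cap - a)
        out = cap - 35
    else:
        cap = u
    return xs

16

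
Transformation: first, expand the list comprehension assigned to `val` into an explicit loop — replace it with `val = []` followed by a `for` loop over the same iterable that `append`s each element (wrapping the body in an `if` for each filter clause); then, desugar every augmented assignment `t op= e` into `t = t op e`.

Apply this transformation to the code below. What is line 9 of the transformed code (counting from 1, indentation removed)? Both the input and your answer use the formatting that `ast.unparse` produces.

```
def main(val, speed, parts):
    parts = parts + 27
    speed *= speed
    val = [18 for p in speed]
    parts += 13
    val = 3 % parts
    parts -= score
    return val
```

parts = parts - score

Transformed code:
def main(val, speed, parts):
    parts = parts + 27
    speed = speed * speed
    val = []
    for p in speed:
        val.append(18)
    parts = parts + 13
    val = 3 % parts
    parts = parts - score
    return val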